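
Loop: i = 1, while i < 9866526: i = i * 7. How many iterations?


i multiplies by 7 each step:
i = 1 -> 7 -> 49 -> 343 -> 2401 -> 16807 -> 117649 -> 823543 -> 5764801 -> 40353607 (stop)
Iterations = ceil(log_7(9866526)) = 9


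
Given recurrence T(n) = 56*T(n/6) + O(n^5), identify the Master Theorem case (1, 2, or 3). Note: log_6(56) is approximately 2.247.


Master Theorem parameters: a=56, b=6, c=5
log_b(a) = 2.247
Compare b^c with a: 6^5 = 7776 > 56, so c > log_b(a).
Comparing c=5 vs log_b(a)=2.247:
5 > 2.247 => Case 3
Result: T(n) = O(n^5)
Master Theorem case = 3


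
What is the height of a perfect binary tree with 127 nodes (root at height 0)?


A perfect binary tree with 127 nodes:
  127 = 2^7 - 1
  Levels: 0, 1, ..., 6
  Height = 6


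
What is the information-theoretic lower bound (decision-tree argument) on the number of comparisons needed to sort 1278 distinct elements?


A binary decision tree of height h has at most 2^h leaves and needs at least n! of them, so h >= ceil(log2(n!)).
1278! is far too large to multiply out, so use Stirling's series:
  ln(n!) ~ n ln n - n + (1/2) ln(2 pi n) + 1/(12n)  (error below 1/(360 n^3), negligible here)
  ln(1278) = 7.1530516
  n ln n = 1278 * 7.1530516 = 9141.5999
  (1/2) ln(2 pi * 1278) = (1/2) ln(8029.9108) = 4.4955
  1/(12*1278) = 0.0001
  ln(1278!) ~ 9141.5999 - 1278 + 4.4955 + 0.0001 = 7868.0955
Convert to base 2: log2(1278!) = 7868.0955 / ln 2 = 7868.0955 / 0.69314718 = 11351.2624
ceil(11351.2624) = 11352


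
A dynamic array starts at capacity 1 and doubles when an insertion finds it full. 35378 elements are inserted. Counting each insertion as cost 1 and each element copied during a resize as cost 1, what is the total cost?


n = 35378
Insertion costs: 35378
Resizes copy 1, 2, 4, ... up to the largest power of 2 that is <= n-1 = 35377, i.e. 32768.
Copy costs = 1 + 2 + 4 + 8 + 16 + 32 + 64 + 128 + 256 + 512 + 1024 + 2048 + 4096 + 8192 + 16384 + 32768 = 65535
Total = 35378 + 65535 = 100913


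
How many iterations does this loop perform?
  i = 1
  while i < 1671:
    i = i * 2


The loop variable doubles each iteration:
i = 1 -> 2 -> 4 -> 8 -> 16 -> 32 -> 64 -> 128 -> 256 -> 512 -> 1024 -> 2048 (stop, 2048 >= 1671)
Number of doublings = ceil(log2(1671)) = 11


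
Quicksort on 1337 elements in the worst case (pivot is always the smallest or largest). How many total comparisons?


In the worst case, each partition step picks the worst pivot:
  Partition 1: 1336 comparisons (n-1 elements to compare)
  Partition 2: 1335 comparisons
  Partition 3: 1334 comparisons
  Partition 4: 1333 comparisons
  Partition 5: 1332 comparisons
  ...
  Last partition: 0 comparisons
Total = (n-1) + (n-2) + ... + 1 + 0 = n*(n-1)/2
= 1337*1336/2 = 893116


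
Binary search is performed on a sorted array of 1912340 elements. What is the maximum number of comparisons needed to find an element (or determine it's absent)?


Binary search halves the search space each comparison:
  Step 1: search space = 1912340 -> 956170
  Step 2: search space = 956170 -> 478085
  Step 3: search space = 478085 -> 239042
  Step 4: search space = 239042 -> 119521
  Step 5: search space = 119521 -> 59760
  Step 6: search space = 59760 -> 29880
  Step 7: search space = 29880 -> 14940
  Step 8: search space = 14940 -> 7470
  Step 9: search space = 7470 -> 3735
  Step 10: search space = 3735 -> 1867
  Step 11: search space = 1867 -> 933
  Step 12: search space = 933 -> 466
  Step 13: search space = 466 -> 233
  Step 14: search space = 233 -> 116
  Step 15: search space = 116 -> 58
  Step 16: search space = 58 -> 29
  Step 17: search space = 29 -> 14
  Step 18: search space = 14 -> 7
  Step 19: search space = 7 -> 3
  Step 20: search space = 3 -> 1
  Step 21: search space = 1 (final check)
Maximum comparisons = floor(log2(1912340)) + 1 = 20 + 1 = 21


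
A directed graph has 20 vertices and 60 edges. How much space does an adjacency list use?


Adjacency list: one list head per vertex + one entry per edge
Vertex heads: 20
Edge entries: 60
Total = 20 + 60 = 80


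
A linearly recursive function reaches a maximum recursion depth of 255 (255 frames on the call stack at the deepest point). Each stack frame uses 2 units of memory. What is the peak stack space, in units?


Maximum recursion depth = 255 frames
Memory per frame = 2 units
Total stack space = depth * frame_size
= 255 * 2 = 510


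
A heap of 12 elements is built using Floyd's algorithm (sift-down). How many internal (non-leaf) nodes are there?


Leaf nodes occupy roughly half the array.
Sift-down is called for each internal node, starting from the last one.
Internal nodes = floor(n/2) = floor(12/2) = 6


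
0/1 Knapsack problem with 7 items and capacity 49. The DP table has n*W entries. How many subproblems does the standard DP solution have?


The DP table is indexed by (item, capacity).
Rows: 7 items
Columns: 49 capacity values (1 to W)
Total subproblems = 7 * 49 = 343


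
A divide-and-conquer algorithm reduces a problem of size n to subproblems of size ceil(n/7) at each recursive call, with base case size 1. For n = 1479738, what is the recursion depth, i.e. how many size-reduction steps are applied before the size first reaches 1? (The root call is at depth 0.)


Each step divides the size by 7 (rounding up); after k steps the size is ceil(n/7^k), which equals 1 exactly when 7^k >= n.
So the depth is the smallest k with 7^k >= 1479738, i.e. ceil(log_7(1479738)).
7^7 = 823543 < 1479738 <= 5764801 = 7^8
Recursion depth = 8


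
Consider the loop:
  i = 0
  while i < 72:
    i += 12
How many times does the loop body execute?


Starting at i = 0, each iteration adds 12.
Iterations until i >= 72:
  Iteration 1: i = 0 -> i = 12
  Iteration 2: i = 12 -> i = 24
  Iteration 3: i = 24 -> i = 36
  Iteration 4: i = 36 -> i = 48
  Iteration 5: i = 48 -> i = 60
  Iteration 6: i = 60 -> i = 72
Total iterations = ceil(72/12) = 6


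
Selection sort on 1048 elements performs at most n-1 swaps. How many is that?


Each of the 1047 passes places one element in its final position.
Pass 1: swap minimum into position 0
Pass 2: swap minimum of remaining into position 1
...
Pass 1047: last two elements, one swap
Maximum swaps = 1048 - 1 = 1047


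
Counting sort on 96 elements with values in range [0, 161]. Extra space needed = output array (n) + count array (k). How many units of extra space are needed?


Output array size: 96 (to store sorted result)
Count array size: 162 (one slot per possible value, range 0 to 161)
Total extra space = 96 + 162 = 258


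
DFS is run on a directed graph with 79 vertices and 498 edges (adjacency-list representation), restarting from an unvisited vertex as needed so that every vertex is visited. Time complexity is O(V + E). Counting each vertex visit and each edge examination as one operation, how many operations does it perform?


A full DFS traversal processes each vertex exactly once (push/pop on stack).
Each directed edge is examined once.
V = 79, E = 498
V + E = 577


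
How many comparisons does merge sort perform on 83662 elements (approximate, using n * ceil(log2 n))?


Recursion depth: ceil(log2(83662)) = 17
Each recursion level merges n = 83662 elements
Total = 83662 * 17 = 1422254


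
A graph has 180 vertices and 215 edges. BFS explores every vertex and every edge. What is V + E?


A full BFS traversal dequeues each vertex once and examines each edge once.
Vertex visits: 180
Edge visits: 215
V + E = 180 + 215 = 395


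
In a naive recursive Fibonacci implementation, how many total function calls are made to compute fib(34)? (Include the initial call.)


Let C(m) = total calls to evaluate fib(m). Then C(0)=C(1)=1, and
C(m) = 1 + C(m-1) + C(m-2) for m >= 2.
Build the table (each entry = 1 + previous two):
  C(0) = 1
  C(1) = 1
  C(2) = 1 + 1 + 1 = 3
  C(3) = 1 + 3 + 1 = 5
  C(4) = 1 + 5 + 3 = 9
  C(5) = 1 + 9 + 5 = 15
  C(6) = 1 + 15 + 9 = 25
  C(7) = 1 + 25 + 15 = 41
  C(8) = 1 + 41 + 25 = 67
  C(9) = 1 + 67 + 41 = 109
  C(10) = 1 + 109 + 67 = 177
  C(11) = 1 + 177 + 109 = 287
  C(12) = 1 + 287 + 177 = 465
  C(13) = 1 + 465 + 287 = 753
  C(14) = 1 + 753 + 465 = 1219
  C(15) = 1 + 1219 + 753 = 1973
  C(16) = 1 + 1973 + 1219 = 3193
  C(17) = 1 + 3193 + 1973 = 5167
  C(18) = 1 + 5167 + 3193 = 8361
  C(19) = 1 + 8361 + 5167 = 13529
  C(20) = 1 + 13529 + 8361 = 21891
  C(21) = 1 + 21891 + 13529 = 35421
  C(22) = 1 + 35421 + 21891 = 57313
  C(23) = 1 + 57313 + 35421 = 92735
  C(24) = 1 + 92735 + 57313 = 150049
  C(25) = 1 + 150049 + 92735 = 242785
  C(26) = 1 + 242785 + 150049 = 392835
  C(27) = 1 + 392835 + 242785 = 635621
  C(28) = 1 + 635621 + 392835 = 1028457
  C(29) = 1 + 1028457 + 635621 = 1664079
  C(30) = 1 + 1664079 + 1028457 = 2692537
  C(31) = 1 + 2692537 + 1664079 = 4356617
  C(32) = 1 + 4356617 + 2692537 = 7049155
  C(33) = 1 + 7049155 + 4356617 = 11405773
  C(34) = 1 + 11405773 + 7049155 = 18454929
Total calls for fib(34) = 18454929


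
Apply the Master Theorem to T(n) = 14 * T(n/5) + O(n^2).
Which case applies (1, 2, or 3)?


The Master Theorem: T(n) = a*T(n/b) + O(n^c)
  a = 14, b = 5, c = 2
log_b(a) = log_5(14) ~ 1.64
Compare b^c with a: 5^2 = 25 > 14, so c > log_b(a).
Since c > log_b(a), Case 3 applies.
T(n) = O(n^2)
Master Theorem case = 3


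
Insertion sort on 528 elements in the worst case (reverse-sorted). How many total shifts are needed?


In the worst case (reverse-sorted), each element shifts past all previous:
  Element 1: 1 shifts
  Element 2: 2 shifts
  Element 3: 3 shifts
  Element 4: 4 shifts
  Element 5: 5 shifts
  ...
  Element 527: 527 shifts
Total = 1 + 2 + ... + 527
= 528*(528-1)/2 = 139128


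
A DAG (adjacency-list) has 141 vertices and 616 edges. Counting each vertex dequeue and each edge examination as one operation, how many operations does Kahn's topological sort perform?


V = 141 (vertex processing)
E = 616 (edge processing)
V + E = 141 + 616 = 757


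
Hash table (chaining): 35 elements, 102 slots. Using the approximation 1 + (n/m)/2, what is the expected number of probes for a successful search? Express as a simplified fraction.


Computing expected probes:
alpha = 35/102
= 1 + alpha/2
= 1 + 35/(2*102)
= (2*102 + 35) / (2*102)
= 239/204


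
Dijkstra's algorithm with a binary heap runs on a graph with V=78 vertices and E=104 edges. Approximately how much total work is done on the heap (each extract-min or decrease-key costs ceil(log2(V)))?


Dijkstra with a binary heap: each vertex is extracted once, each edge may relax once.
Each heap operation costs O(log V).
V + E = 78 + 104 = 182
ceil(log2(78)) = 7 (since 2^6 = 64 < 78 <= 128 = 2^7)
Total heap work = (V+E) * ceil(log2(V)) = 182 * 7 = 1274


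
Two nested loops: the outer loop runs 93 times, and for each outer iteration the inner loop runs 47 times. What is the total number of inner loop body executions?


Outer loop: 93 iterations
Inner loop: 47 iterations per outer iteration
Total = 93 * 47 = 4371


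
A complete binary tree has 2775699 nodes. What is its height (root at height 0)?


In a complete binary tree, level k holds nodes 2^k .. 2^(k+1)-1 (1-indexed).
Height = floor(log2(n)) = floor(log2(2775699)) = 21
Check: 2^21 = 2097152 <= 2775699 < 4194304 = 2^22


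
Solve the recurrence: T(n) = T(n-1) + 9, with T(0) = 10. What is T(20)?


Unrolling the recurrence:
T(20) = T(19) + 9
       = T(18) + 9 + 9
       = T(17) + 9*3
       ...
       = T(0) + 9*20
       = 10 + 180 = 190


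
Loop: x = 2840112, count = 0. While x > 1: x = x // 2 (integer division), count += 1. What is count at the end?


The variable x halves each step:
x = 2840112 -> 1420056 -> 710028 -> 355014 -> 177507 -> 88753 -> 44376 -> 22188 -> 11094 -> 5547 -> 2773 -> 1386 -> 693 -> 346 -> 173 -> 86 -> 43 -> 21 -> 10 -> 5 -> 2 -> 1
Number of halvings = floor(log2(2840112)) = 21


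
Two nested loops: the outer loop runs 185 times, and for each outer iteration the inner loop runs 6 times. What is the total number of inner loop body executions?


Outer loop: 185 iterations
Inner loop: 6 iterations per outer iteration
Total = 185 * 6 = 1110


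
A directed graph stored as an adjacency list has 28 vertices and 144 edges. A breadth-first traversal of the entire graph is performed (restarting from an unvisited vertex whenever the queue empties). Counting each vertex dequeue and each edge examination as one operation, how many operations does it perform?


A full BFS traversal dequeues each vertex once and examines each edge once.
Vertex visits: 28
Edge visits: 144
V + E = 28 + 144 = 172


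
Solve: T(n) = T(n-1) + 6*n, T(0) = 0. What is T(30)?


Expanding the recurrence:
T(30) = T(29) + 6*30
       = T(28) + 6*29 + 6*30
       ...
       = T(0) + 6*(1 + 2 + ... + 30)
       = 0 + 6 * 30*31/2
       = 0 + 6 * 465
       = 0 + 2790 = 2790


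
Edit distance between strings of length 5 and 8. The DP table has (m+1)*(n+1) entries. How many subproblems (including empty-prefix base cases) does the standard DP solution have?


The table includes base cases (empty prefixes).
Rows: (m+1) = 6
Columns: (n+1) = 9
Total = 6 * 9 = 54


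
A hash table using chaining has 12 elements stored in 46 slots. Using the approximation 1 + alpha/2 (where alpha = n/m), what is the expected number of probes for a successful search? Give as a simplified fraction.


Load factor alpha = n/m = 12/46
Expected probes = 1 + alpha/2 = 1 + 12/(2*46)
= 1 + 12/92
= 92/92 + 12/92
= 104/92
Simplify: 26/23


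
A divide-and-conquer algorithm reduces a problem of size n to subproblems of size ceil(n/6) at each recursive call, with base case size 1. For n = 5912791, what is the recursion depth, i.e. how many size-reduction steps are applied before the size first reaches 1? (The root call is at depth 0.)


Each step divides the size by 6 (rounding up); after k steps the size is ceil(n/6^k), which equals 1 exactly when 6^k >= n.
So the depth is the smallest k with 6^k >= 5912791, i.e. ceil(log_6(5912791)).
6^8 = 1679616 < 5912791 <= 10077696 = 6^9
Recursion depth = 9


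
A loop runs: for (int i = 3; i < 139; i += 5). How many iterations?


Loop starts at i = 3, increments by 5, stops when i >= 139.
Number of iterations = ceil((139 - 3) / 5)
= ceil(136 / 5)
= 28


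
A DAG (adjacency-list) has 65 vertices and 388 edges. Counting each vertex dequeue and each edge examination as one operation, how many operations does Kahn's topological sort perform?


V = 65 (vertex processing)
E = 388 (edge processing)
V + E = 65 + 388 = 453


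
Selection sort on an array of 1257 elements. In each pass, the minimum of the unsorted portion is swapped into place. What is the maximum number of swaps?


Selection sort performs one swap per pass:
  Pass 1: find min in positions 0 to 1256, swap with position 0
  Pass 2: find min in positions 1 to 1256, swap with position 1
  Pass 3: find min in positions 2 to 1256, swap with position 2
  Pass 4: find min in positions 3 to 1256, swap with position 3
  Pass 5: find min in positions 4 to 1256, swap with position 4
  ... (1251 more passes)
Total passes (and swaps) = n - 1 = 1257 - 1 = 1256


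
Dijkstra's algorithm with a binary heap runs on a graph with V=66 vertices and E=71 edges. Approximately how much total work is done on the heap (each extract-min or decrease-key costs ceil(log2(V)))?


Dijkstra with a binary heap: each vertex is extracted once, each edge may relax once.
Each heap operation costs O(log V).
V + E = 66 + 71 = 137
ceil(log2(66)) = 7 (since 2^6 = 64 < 66 <= 128 = 2^7)
Total heap work = (V+E) * ceil(log2(V)) = 137 * 7 = 959


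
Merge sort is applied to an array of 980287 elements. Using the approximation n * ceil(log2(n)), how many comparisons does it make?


Merge sort divides the array into halves recursively.
Number of levels = ceil(log2(980287)) = 20
At each level, approximately n = 980287 comparisons are needed for merging.
Total comparisons ~ n * ceil(log2(n)) = 980287 * 20 = 19605740


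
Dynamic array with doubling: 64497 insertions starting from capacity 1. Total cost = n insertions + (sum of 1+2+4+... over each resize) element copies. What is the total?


n = 64497
Insertion costs: 64497
Resizes copy 1, 2, 4, ... up to the largest power of 2 that is <= n-1 = 64496, i.e. 32768.
Copy costs = 1 + 2 + 4 + 8 + 16 + 32 + 64 + 128 + 256 + 512 + 1024 + 2048 + 4096 + 8192 + 16384 + 32768 = 65535
Total = 64497 + 65535 = 130032


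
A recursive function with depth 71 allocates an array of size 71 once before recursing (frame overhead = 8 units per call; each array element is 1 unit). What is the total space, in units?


Array allocation: 71 units (allocated once)
Stack frames: 71 deep * 8 per frame = 568 units
Total = 71 + 568 = 639


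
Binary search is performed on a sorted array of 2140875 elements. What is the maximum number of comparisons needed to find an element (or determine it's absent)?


Binary search halves the search space each comparison:
  Step 1: search space = 2140875 -> 1070437
  Step 2: search space = 1070437 -> 535218
  Step 3: search space = 535218 -> 267609
  Step 4: search space = 267609 -> 133804
  Step 5: search space = 133804 -> 66902
  Step 6: search space = 66902 -> 33451
  Step 7: search space = 33451 -> 16725
  Step 8: search space = 16725 -> 8362
  Step 9: search space = 8362 -> 4181
  Step 10: search space = 4181 -> 2090
  Step 11: search space = 2090 -> 1045
  Step 12: search space = 1045 -> 522
  Step 13: search space = 522 -> 261
  Step 14: search space = 261 -> 130
  Step 15: search space = 130 -> 65
  Step 16: search space = 65 -> 32
  Step 17: search space = 32 -> 16
  Step 18: search space = 16 -> 8
  Step 19: search space = 8 -> 4
  Step 20: search space = 4 -> 2
  Step 21: search space = 2 -> 1
  Step 22: search space = 1 (final check)
Maximum comparisons = floor(log2(2140875)) + 1 = 21 + 1 = 22


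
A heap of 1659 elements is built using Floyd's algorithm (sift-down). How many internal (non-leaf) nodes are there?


Leaf nodes occupy roughly half the array.
Sift-down is called for each internal node, starting from the last one.
Internal nodes = floor(n/2) = floor(1659/2) = 829


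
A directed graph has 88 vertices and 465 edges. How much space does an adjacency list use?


Adjacency list: one list head per vertex + one entry per edge
Vertex heads: 88
Edge entries: 465
Total = 88 + 465 = 553


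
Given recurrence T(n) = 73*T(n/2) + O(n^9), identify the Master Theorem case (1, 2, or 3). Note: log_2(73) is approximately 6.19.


Master Theorem parameters: a=73, b=2, c=9
log_b(a) = 6.19
Compare b^c with a: 2^9 = 512 > 73, so c > log_b(a).
Comparing c=9 vs log_b(a)=6.19:
9 > 6.19 => Case 3
Result: T(n) = O(n^9)
Master Theorem case = 3


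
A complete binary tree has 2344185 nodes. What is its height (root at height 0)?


In a complete binary tree, level k holds nodes 2^k .. 2^(k+1)-1 (1-indexed).
Height = floor(log2(n)) = floor(log2(2344185)) = 21
Check: 2^21 = 2097152 <= 2344185 < 4194304 = 2^22


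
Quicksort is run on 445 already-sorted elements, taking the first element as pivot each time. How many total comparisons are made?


Sum of comparisons per partition:
444 + 443 + ... + 1 + 0
= 445 * (445 - 1) / 2
= 445 * 444 / 2
= 98790


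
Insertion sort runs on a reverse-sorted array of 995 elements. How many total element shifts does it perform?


Sum of shifts = 1 + 2 + 3 + ... + 994
= 995 * 994 / 2
= 989030 / 2
= 494515


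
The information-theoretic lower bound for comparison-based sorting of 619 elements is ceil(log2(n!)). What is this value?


A binary decision tree of height h has at most 2^h leaves and needs at least n! of them, so h >= ceil(log2(n!)).
619! is far too large to multiply out, so use Stirling's series:
  ln(n!) ~ n ln n - n + (1/2) ln(2 pi n) + 1/(12n)  (error below 1/(360 n^3), negligible here)
  ln(619) = 6.4281053
  n ln n = 619 * 6.4281053 = 3978.9972
  (1/2) ln(2 pi * 619) = (1/2) ln(3889.2917) = 4.1330
  1/(12*619) = 0.0001
  ln(619!) ~ 3978.9972 - 619 + 4.1330 + 0.0001 = 3364.1303
Convert to base 2: log2(619!) = 3364.1303 / ln 2 = 3364.1303 / 0.69314718 = 4853.4141
ceil(4853.4141) = 4854


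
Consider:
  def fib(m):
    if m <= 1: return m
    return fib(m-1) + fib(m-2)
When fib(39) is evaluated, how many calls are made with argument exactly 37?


Let N(m) = number of times fib(m) is called while evaluating fib(39).
N(39) = 1 (the initial call).
N(38) = 1 (only fib(39) calls it).
For 1 <= m <= 37: fib(m) is called by fib(m+1) and fib(m+2), so
  N(m) = N(m+1) + N(m+2).
fib(0) is called only by fib(2), so N(0) = N(2).
Walk down from m=39:
  N(39)=1, N(38)=1, N(37)=2
N(37) = 2


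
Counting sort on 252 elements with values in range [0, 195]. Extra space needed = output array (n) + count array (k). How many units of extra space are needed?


Output array size: 252 (to store sorted result)
Count array size: 196 (one slot per possible value, range 0 to 195)
Total extra space = 252 + 196 = 448


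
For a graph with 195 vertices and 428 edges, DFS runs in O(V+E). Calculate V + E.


A full DFS traversal visits each vertex once and examines each edge once.
V = 195
E = 428
Sum = 195 + 428 = 623


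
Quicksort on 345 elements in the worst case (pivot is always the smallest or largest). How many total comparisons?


In the worst case, each partition step picks the worst pivot:
  Partition 1: 344 comparisons (n-1 elements to compare)
  Partition 2: 343 comparisons
  Partition 3: 342 comparisons
  Partition 4: 341 comparisons
  Partition 5: 340 comparisons
  ...
  Last partition: 0 comparisons
Total = (n-1) + (n-2) + ... + 1 + 0 = n*(n-1)/2
= 345*344/2 = 59340


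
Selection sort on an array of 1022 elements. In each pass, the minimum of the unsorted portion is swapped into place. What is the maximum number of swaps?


Selection sort performs one swap per pass:
  Pass 1: find min in positions 0 to 1021, swap with position 0
  Pass 2: find min in positions 1 to 1021, swap with position 1
  Pass 3: find min in positions 2 to 1021, swap with position 2
  Pass 4: find min in positions 3 to 1021, swap with position 3
  Pass 5: find min in positions 4 to 1021, swap with position 4
  ... (1016 more passes)
Total passes (and swaps) = n - 1 = 1022 - 1 = 1021


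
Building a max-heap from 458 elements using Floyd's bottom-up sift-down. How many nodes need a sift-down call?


In a heap of 458 elements (0-indexed array):
  Last element index: 457
  Parent of last element: floor((457 - 1) / 2) = 228
  Internal nodes: indices 0 to 228
  Count = floor(458/2) = 229


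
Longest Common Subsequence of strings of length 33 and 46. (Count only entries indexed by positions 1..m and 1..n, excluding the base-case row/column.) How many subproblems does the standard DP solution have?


DP table indexed by positions in both strings.
First string: 33 positions
Second string: 46 positions
Total = 33 * 46 = 1518


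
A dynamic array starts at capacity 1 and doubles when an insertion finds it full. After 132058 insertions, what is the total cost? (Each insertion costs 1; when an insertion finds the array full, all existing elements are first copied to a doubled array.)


Insertion cost: 132058 (one per element)
Resizes occur just before inserting elements 2, 3, 5, 9, ...
Elements copied at each resize: 1 + 2 + 4 + 8 + 16 + 32 + 64 + 128 + 256 + 512 + 1024 + 2048 + 4096 + 8192 + 16384 + 32768 + 65536 + 131072
Sum of copies = 262143 (geometric series: 2^k - 1)
Total = 132058 + 262143 = 394201


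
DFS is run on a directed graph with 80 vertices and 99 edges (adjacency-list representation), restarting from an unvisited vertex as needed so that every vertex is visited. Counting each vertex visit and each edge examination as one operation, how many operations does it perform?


A full DFS traversal processes each vertex exactly once (push/pop on stack).
Each directed edge is examined once.
V = 80, E = 99
V + E = 179


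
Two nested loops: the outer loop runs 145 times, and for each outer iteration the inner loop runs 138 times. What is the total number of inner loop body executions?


Outer loop: 145 iterations
Inner loop: 138 iterations per outer iteration
Total = 145 * 138 = 20010


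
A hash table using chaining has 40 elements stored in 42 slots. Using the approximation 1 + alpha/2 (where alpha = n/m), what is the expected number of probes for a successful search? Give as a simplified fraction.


Load factor alpha = n/m = 40/42
Expected probes = 1 + alpha/2 = 1 + 40/(2*42)
= 1 + 40/84
= 84/84 + 40/84
= 124/84
Simplify: 31/21


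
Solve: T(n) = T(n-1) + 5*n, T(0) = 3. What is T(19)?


Expanding the recurrence:
T(19) = T(18) + 5*19
       = T(17) + 5*18 + 5*19
       ...
       = T(0) + 5*(1 + 2 + ... + 19)
       = 3 + 5 * 19*20/2
       = 3 + 5 * 190
       = 3 + 950 = 953


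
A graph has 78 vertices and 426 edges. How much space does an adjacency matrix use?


Adjacency matrix: V x V grid of entries
Space = V^2 = 78^2 = 78 * 78 = 6084


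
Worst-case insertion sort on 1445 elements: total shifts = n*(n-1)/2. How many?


Sum of shifts = 1 + 2 + 3 + ... + 1444
= 1445 * 1444 / 2
= 2086580 / 2
= 1043290


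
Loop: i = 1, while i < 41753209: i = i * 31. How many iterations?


i multiplies by 31 each step:
i = 1 -> 31 -> 961 -> 29791 -> 923521 -> 28629151 -> 887503681 (stop)
Iterations = ceil(log_31(41753209)) = 6


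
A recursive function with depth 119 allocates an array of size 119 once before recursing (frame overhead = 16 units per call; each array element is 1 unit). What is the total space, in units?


Array allocation: 119 units (allocated once)
Stack frames: 119 deep * 16 per frame = 1904 units
Total = 119 + 1904 = 2023


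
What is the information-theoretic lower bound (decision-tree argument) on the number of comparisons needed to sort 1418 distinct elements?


A binary decision tree of height h has at most 2^h leaves and needs at least n! of them, so h >= ceil(log2(n!)).
1418! is far too large to multiply out, so use Stirling's series:
  ln(n!) ~ n ln n - n + (1/2) ln(2 pi n) + 1/(12n)  (error below 1/(360 n^3), negligible here)
  ln(1418) = 7.2570027
  n ln n = 1418 * 7.2570027 = 10290.4298
  (1/2) ln(2 pi * 1418) = (1/2) ln(8909.5568) = 4.5474
  1/(12*1418) = 0.0001
  ln(1418!) ~ 10290.4298 - 1418 + 4.5474 + 0.0001 = 8876.9773
Convert to base 2: log2(1418!) = 8876.9773 / ln 2 = 8876.9773 / 0.69314718 = 12806.7711
ceil(12806.7711) = 12807


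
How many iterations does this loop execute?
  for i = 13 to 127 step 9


The loop variable i takes values starting at 13 and increments by 9 each iteration.
Sequence: i = 13, 22, 31, 40, 49, 58, 67, 76, 85, ...
The upper bound 127 is inclusive, so the count is floor((last - first) / step) + 1:
floor((127 - 13) / 9) + 1 = floor(114/9) + 1 = 12 + 1 = 13


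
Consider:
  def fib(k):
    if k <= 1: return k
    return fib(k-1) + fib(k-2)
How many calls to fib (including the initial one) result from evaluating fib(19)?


Let C(m) = total calls to evaluate fib(m). Then C(0)=C(1)=1, and
C(m) = 1 + C(m-1) + C(m-2) for m >= 2.
Build the table (each entry = 1 + previous two):
  C(0) = 1
  C(1) = 1
  C(2) = 1 + 1 + 1 = 3
  C(3) = 1 + 3 + 1 = 5
  C(4) = 1 + 5 + 3 = 9
  C(5) = 1 + 9 + 5 = 15
  C(6) = 1 + 15 + 9 = 25
  C(7) = 1 + 25 + 15 = 41
  C(8) = 1 + 41 + 25 = 67
  C(9) = 1 + 67 + 41 = 109
  C(10) = 1 + 109 + 67 = 177
  C(11) = 1 + 177 + 109 = 287
  C(12) = 1 + 287 + 177 = 465
  C(13) = 1 + 465 + 287 = 753
  C(14) = 1 + 753 + 465 = 1219
  C(15) = 1 + 1219 + 753 = 1973
  C(16) = 1 + 1973 + 1219 = 3193
  C(17) = 1 + 3193 + 1973 = 5167
  C(18) = 1 + 5167 + 3193 = 8361
  C(19) = 1 + 8361 + 5167 = 13529
Total calls for fib(19) = 13529


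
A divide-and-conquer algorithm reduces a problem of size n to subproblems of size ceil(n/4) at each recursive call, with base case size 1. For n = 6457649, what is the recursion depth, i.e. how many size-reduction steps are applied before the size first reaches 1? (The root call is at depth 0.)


Each step divides the size by 4 (rounding up); after k steps the size is ceil(n/4^k), which equals 1 exactly when 4^k >= n.
So the depth is the smallest k with 4^k >= 6457649, i.e. ceil(log_4(6457649)).
4^11 = 4194304 < 6457649 <= 16777216 = 4^12
Recursion depth = 12


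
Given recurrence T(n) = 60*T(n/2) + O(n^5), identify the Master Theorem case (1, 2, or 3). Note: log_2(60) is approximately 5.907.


Master Theorem parameters: a=60, b=2, c=5
log_b(a) = 5.907
Compare b^c with a: 2^5 = 32 < 60, so c < log_b(a).
Comparing c=5 vs log_b(a)=5.907:
5 < 5.907 => Case 1
Result: T(n) = O(n^(log_2 60)) ~ O(n^5.907)
Master Theorem case = 1


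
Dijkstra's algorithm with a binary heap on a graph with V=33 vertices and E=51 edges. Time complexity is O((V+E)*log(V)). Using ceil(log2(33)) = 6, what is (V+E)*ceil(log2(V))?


Dijkstra with a binary heap: each vertex is extracted once, each edge may relax once.
Each heap operation costs O(log V).
V + E = 33 + 51 = 84
ceil(log2(33)) = 6 (since 2^5 = 32 < 33 <= 64 = 2^6)
Total heap work = (V+E) * ceil(log2(V)) = 84 * 6 = 504


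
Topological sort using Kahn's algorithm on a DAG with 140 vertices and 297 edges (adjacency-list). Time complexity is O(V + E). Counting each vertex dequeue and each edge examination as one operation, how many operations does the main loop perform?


Kahn's algorithm:
  1. Compute in-degrees: O(V + E)
  2. Process queue: each vertex dequeued once (O(V))
     each edge examined once (O(E))
Total = V + E = 140 + 297 = 437


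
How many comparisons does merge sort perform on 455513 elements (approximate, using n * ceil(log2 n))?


Recursion depth: ceil(log2(455513)) = 19
Each recursion level merges n = 455513 elements
Total = 455513 * 19 = 8654747


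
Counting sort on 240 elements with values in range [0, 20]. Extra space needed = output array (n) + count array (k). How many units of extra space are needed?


Output array size: 240 (to store sorted result)
Count array size: 21 (one slot per possible value, range 0 to 20)
Total extra space = 240 + 21 = 261


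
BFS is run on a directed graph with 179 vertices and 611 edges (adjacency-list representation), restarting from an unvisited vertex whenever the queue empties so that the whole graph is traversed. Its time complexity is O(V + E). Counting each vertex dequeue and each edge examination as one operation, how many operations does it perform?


A full BFS traversal dequeues each vertex exactly once and examines each directed edge exactly once.
V = 179 (vertex processing cost)
E = 611 (edge examination cost)
Total operations proportional to V + E = 179 + 611 = 790


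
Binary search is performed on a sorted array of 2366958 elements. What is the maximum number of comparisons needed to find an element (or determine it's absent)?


Binary search halves the search space each comparison:
  Step 1: search space = 2366958 -> 1183479
  Step 2: search space = 1183479 -> 591739
  Step 3: search space = 591739 -> 295869
  Step 4: search space = 295869 -> 147934
  Step 5: search space = 147934 -> 73967
  Step 6: search space = 73967 -> 36983
  Step 7: search space = 36983 -> 18491
  Step 8: search space = 18491 -> 9245
  Step 9: search space = 9245 -> 4622
  Step 10: search space = 4622 -> 2311
  Step 11: search space = 2311 -> 1155
  Step 12: search space = 1155 -> 577
  Step 13: search space = 577 -> 288
  Step 14: search space = 288 -> 144
  Step 15: search space = 144 -> 72
  Step 16: search space = 72 -> 36
  Step 17: search space = 36 -> 18
  Step 18: search space = 18 -> 9
  Step 19: search space = 9 -> 4
  Step 20: search space = 4 -> 2
  Step 21: search space = 2 -> 1
  Step 22: search space = 1 (final check)
Maximum comparisons = floor(log2(2366958)) + 1 = 21 + 1 = 22


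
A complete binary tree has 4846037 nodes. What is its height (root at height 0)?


In a complete binary tree, level k holds nodes 2^k .. 2^(k+1)-1 (1-indexed).
Height = floor(log2(n)) = floor(log2(4846037)) = 22
Check: 2^22 = 4194304 <= 4846037 < 8388608 = 2^23


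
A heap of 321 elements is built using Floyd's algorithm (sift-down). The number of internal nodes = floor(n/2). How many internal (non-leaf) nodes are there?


Leaf nodes occupy roughly half the array.
Sift-down is called for each internal node, starting from the last one.
Internal nodes = floor(n/2) = floor(321/2) = 160


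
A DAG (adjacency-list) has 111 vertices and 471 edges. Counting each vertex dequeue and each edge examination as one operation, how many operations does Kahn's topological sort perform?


V = 111 (vertex processing)
E = 471 (edge processing)
V + E = 111 + 471 = 582


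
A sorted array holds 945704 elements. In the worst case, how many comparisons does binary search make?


Halving sequence: 945704 -> 472852 -> 236426 -> 118213 -> 59106 -> 29553 -> 14776 -> 7388 -> 3694 -> 1847 -> 923 -> 461 -> 230 -> 115 -> 57 -> 28 -> 14 -> 7 -> 3 -> 1
Number of halvings = 19
Max comparisons = 19 + 1 = 20


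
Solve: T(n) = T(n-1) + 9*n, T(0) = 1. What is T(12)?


Expanding the recurrence:
T(12) = T(11) + 9*12
       = T(10) + 9*11 + 9*12
       ...
       = T(0) + 9*(1 + 2 + ... + 12)
       = 1 + 9 * 12*13/2
       = 1 + 9 * 78
       = 1 + 702 = 703


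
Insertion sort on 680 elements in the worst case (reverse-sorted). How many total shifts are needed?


In the worst case (reverse-sorted), each element shifts past all previous:
  Element 1: 1 shifts
  Element 2: 2 shifts
  Element 3: 3 shifts
  Element 4: 4 shifts
  Element 5: 5 shifts
  ...
  Element 679: 679 shifts
Total = 1 + 2 + ... + 679
= 680*(680-1)/2 = 230860


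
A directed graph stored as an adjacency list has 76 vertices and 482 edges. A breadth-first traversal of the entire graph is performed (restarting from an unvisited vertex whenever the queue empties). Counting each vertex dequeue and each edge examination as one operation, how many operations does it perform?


A full BFS traversal dequeues each vertex once and examines each edge once.
Vertex visits: 76
Edge visits: 482
V + E = 76 + 482 = 558


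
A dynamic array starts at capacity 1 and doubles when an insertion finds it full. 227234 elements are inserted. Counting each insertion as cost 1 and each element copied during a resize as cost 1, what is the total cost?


n = 227234
Insertion costs: 227234
Resizes copy 1, 2, 4, ... up to the largest power of 2 that is <= n-1 = 227233, i.e. 131072.
Copy costs = 1 + 2 + 4 + 8 + 16 + 32 + 64 + 128 + 256 + 512 + 1024 + 2048 + 4096 + 8192 + 16384 + 32768 + 65536 + 131072 = 262143
Total = 227234 + 262143 = 489377


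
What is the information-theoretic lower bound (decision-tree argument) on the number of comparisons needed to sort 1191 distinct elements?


A binary decision tree of height h has at most 2^h leaves and needs at least n! of them, so h >= ceil(log2(n!)).
1191! is far too large to multiply out, so use Stirling's series:
  ln(n!) ~ n ln n - n + (1/2) ln(2 pi n) + 1/(12n)  (error below 1/(360 n^3), negligible here)
  ln(1191) = 7.0825486
  n ln n = 1191 * 7.0825486 = 8435.3154
  (1/2) ln(2 pi * 1191) = (1/2) ln(7483.2737) = 4.4602
  1/(12*1191) = 0.0001
  ln(1191!) ~ 8435.3154 - 1191 + 4.4602 + 0.0001 = 7248.7757
Convert to base 2: log2(1191!) = 7248.7757 / ln 2 = 7248.7757 / 0.69314718 = 10457.7728
ceil(10457.7728) = 10458


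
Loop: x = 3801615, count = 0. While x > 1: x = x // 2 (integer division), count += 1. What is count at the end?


The variable x halves each step:
x = 3801615 -> 1900807 -> 950403 -> 475201 -> 237600 -> 118800 -> 59400 -> 29700 -> 14850 -> 7425 -> 3712 -> 1856 -> 928 -> 464 -> 232 -> 116 -> 58 -> 29 -> 14 -> 7 -> 3 -> 1
Number of halvings = floor(log2(3801615)) = 21


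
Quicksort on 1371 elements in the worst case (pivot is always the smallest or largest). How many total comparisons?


In the worst case, each partition step picks the worst pivot:
  Partition 1: 1370 comparisons (n-1 elements to compare)
  Partition 2: 1369 comparisons
  Partition 3: 1368 comparisons
  Partition 4: 1367 comparisons
  Partition 5: 1366 comparisons
  ...
  Last partition: 0 comparisons
Total = (n-1) + (n-2) + ... + 1 + 0 = n*(n-1)/2
= 1371*1370/2 = 939135


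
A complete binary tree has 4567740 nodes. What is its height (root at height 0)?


In a complete binary tree, level k holds nodes 2^k .. 2^(k+1)-1 (1-indexed).
Height = floor(log2(n)) = floor(log2(4567740)) = 22
Check: 2^22 = 4194304 <= 4567740 < 8388608 = 2^23


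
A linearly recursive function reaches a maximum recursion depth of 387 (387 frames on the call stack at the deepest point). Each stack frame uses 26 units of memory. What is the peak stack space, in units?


Maximum recursion depth = 387 frames
Memory per frame = 26 units
Total stack space = depth * frame_size
= 387 * 26 = 10062


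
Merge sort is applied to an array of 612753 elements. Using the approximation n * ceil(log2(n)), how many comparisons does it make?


Merge sort divides the array into halves recursively.
Number of levels = ceil(log2(612753)) = 20
At each level, approximately n = 612753 comparisons are needed for merging.
Total comparisons ~ n * ceil(log2(n)) = 612753 * 20 = 12255060


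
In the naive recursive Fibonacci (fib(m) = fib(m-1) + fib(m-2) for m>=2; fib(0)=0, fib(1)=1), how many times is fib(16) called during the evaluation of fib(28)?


Let N(m) = number of times fib(m) is called while evaluating fib(28).
N(28) = 1 (the initial call).
N(27) = 1 (only fib(28) calls it).
For 1 <= m <= 26: fib(m) is called by fib(m+1) and fib(m+2), so
  N(m) = N(m+1) + N(m+2).
fib(0) is called only by fib(2), so N(0) = N(2).
Walk down from m=28:
  N(28)=1, N(27)=1, N(26)=2, N(25)=3, N(24)=5, N(23)=8, N(22)=13, N(21)=21, N(20)=34, N(19)=55, N(18)=89, N(17)=144, N(16)=233
N(16) = 233


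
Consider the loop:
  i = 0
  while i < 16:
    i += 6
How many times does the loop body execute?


Starting at i = 0, each iteration adds 6.
Iterations until i >= 16:
  Iteration 1: i = 0 -> i = 6
  Iteration 2: i = 6 -> i = 12
  Iteration 3: i = 12 -> i = 18
Total iterations = ceil(16/6) = 3


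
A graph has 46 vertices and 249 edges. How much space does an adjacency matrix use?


Adjacency matrix: V x V grid of entries
Space = V^2 = 46^2 = 46 * 46 = 2116


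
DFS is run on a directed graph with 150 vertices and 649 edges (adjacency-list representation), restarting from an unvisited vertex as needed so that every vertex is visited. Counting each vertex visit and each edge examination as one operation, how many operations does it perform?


A full DFS traversal processes each vertex exactly once (push/pop on stack).
Each directed edge is examined once.
V = 150, E = 649
V + E = 799


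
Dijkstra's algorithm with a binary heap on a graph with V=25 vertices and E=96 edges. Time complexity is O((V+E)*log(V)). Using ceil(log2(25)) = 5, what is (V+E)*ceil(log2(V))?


Dijkstra with a binary heap: each vertex is extracted once, each edge may relax once.
Each heap operation costs O(log V).
V + E = 25 + 96 = 121
ceil(log2(25)) = 5 (since 2^4 = 16 < 25 <= 32 = 2^5)
Total heap work = (V+E) * ceil(log2(V)) = 121 * 5 = 605


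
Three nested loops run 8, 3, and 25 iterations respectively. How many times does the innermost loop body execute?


Loop 1 (outermost): 8 iterations
Loop 2 (middle): 3 iterations per outer
Loop 3 (innermost): 25 iterations per middle
Total = 8 * 3 * 25 = 600


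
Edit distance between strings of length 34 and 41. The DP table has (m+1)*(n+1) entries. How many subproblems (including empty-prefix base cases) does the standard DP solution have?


The table includes base cases (empty prefixes).
Rows: (m+1) = 35
Columns: (n+1) = 42
Total = 35 * 42 = 1470


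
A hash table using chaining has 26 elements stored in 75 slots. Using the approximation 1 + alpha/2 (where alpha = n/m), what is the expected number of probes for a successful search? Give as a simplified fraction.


Load factor alpha = n/m = 26/75
Expected probes = 1 + alpha/2 = 1 + 26/(2*75)
= 1 + 26/150
= 150/150 + 26/150
= 176/150
Simplify: 88/75
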